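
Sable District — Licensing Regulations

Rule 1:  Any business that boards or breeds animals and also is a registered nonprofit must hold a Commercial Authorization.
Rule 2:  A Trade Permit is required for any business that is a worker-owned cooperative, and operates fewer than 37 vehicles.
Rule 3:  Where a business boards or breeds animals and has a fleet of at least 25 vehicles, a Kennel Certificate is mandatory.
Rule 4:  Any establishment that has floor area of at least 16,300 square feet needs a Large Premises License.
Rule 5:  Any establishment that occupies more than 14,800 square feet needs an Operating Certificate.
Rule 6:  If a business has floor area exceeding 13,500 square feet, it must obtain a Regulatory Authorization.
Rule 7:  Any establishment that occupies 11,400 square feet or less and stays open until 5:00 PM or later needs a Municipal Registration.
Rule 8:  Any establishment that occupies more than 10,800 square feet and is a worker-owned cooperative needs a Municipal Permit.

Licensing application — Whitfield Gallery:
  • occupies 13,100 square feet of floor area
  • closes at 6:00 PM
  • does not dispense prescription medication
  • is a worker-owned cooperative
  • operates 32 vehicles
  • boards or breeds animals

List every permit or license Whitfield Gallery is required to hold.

Kennel Certificate, Municipal Permit, Trade Permit

Rule 1: boards or breeds animals; is a worker-owned cooperative (not: is a registered nonprofit) → Commercial Authorization not required.
Rule 2: is a worker-owned cooperative; vehicles 32 < 37 → Trade Permit required.
Rule 3: boards or breeds animals; vehicles 32 ≥ 25 → Kennel Certificate required.
Rule 4: floor area 13,100 square feet < 16,300 square feet → Large Premises License not required.
Rule 5: floor area 13,100 square feet ≤ 14,800 square feet → Operating Certificate not required.
Rule 6: floor area 13,100 square feet ≤ 13,500 square feet → Regulatory Authorization not required.
Rule 7: floor area 13,100 square feet > 11,400 square feet; closes 6:00 PM, after 5:00 PM → Municipal Registration not required.
Rule 8: floor area 13,100 square feet > 10,800 square feet; is a worker-owned cooperative → Municipal Permit required.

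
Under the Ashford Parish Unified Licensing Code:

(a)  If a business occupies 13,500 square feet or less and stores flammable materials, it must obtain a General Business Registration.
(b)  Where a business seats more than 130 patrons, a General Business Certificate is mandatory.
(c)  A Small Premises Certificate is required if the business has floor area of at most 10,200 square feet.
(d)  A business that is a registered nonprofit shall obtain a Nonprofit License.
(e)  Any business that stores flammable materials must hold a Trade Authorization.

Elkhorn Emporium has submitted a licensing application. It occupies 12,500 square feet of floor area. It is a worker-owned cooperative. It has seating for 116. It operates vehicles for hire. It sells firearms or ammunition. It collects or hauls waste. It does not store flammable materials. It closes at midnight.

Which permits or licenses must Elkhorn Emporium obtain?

None

(a) floor area 12,500 square feet ≤ 13,500 square feet; does not store flammable materials → General Business Registration not required.
(b) seating 116 ≤ 130 → General Business Certificate not required.
(c) floor area 12,500 square feet > 10,200 square feet → Small Premises Certificate not required.
(d) is a worker-owned cooperative (not: is a registered nonprofit) → Nonprofit License not required.
(e) does not store flammable materials → Trade Authorization not required.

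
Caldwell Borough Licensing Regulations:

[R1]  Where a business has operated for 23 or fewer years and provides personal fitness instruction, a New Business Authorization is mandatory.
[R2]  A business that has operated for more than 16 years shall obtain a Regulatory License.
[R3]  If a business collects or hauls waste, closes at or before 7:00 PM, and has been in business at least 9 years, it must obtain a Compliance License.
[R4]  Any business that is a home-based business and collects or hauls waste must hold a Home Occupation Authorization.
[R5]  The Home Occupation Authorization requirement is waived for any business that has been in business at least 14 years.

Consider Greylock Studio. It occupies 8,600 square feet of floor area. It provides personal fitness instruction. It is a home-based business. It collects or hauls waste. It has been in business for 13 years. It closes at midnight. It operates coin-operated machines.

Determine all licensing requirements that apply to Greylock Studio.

Home Occupation Authorization, New Business Authorization

[R1] years in business 13 ≤ 23; provides personal fitness instruction → New Business Authorization required.
[R2] years in business 13 ≤ 16 → Regulatory License not required.
[R3] collects or hauls waste; closes midnight, after 7:00 PM; years in business 13 ≥ 9 → Compliance License not required.
[R4] is a home-based business; collects or hauls waste → Home Occupation Authorization required.
[R5] years in business 13 < 14 → Home Occupation Authorization exemption does not apply.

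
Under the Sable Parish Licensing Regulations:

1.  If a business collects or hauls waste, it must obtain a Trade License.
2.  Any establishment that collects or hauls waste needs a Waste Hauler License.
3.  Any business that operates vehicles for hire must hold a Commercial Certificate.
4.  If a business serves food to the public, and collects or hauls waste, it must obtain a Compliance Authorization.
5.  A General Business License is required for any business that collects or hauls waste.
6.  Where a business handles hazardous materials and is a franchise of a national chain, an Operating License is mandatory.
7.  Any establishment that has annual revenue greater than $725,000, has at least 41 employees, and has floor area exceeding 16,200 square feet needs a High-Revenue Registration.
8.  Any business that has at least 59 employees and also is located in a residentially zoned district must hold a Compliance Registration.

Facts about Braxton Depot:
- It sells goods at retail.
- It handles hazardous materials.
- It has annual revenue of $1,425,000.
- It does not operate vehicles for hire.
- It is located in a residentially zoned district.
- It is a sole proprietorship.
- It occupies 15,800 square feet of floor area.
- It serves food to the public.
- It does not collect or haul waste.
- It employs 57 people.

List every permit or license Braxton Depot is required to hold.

1. does not collect or haul waste → Trade License not required.
2. does not collect or haul waste → Waste Hauler License not required.
3. does not operate vehicles for hire → Commercial Certificate not required.
4. serves food to the public; does not collect or haul waste → Compliance Authorization not required.
5. does not collect or haul waste → General Business License not required.
6. handles hazardous materials; is a sole proprietorship (not: is a franchise of a national chain) → Operating License not required.
7. revenue $1,425,000 > $725,000; employees 57 ≥ 41; floor area 15,800 square feet ≤ 16,200 square feet → High-Revenue Registration not required.
8. employees 57 < 59; is located in a residentially zoned district → Compliance Registration not required.

None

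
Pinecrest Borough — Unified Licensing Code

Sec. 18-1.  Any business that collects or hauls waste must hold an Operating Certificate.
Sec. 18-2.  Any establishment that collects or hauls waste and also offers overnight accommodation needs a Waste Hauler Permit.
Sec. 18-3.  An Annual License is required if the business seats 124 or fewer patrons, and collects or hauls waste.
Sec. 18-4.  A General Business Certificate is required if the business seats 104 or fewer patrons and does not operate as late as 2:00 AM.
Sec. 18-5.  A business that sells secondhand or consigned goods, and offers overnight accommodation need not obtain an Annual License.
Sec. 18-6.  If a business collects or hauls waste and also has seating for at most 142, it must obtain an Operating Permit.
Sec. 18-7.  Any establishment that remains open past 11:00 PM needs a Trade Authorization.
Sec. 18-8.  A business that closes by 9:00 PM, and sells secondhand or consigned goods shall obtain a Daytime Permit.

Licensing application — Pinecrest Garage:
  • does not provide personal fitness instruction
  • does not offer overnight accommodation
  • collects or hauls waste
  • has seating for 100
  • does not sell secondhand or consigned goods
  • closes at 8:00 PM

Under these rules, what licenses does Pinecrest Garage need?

Annual License, General Business Certificate, Operating Certificate, Operating Permit

Sec. 18-1. collects or hauls waste → Operating Certificate required.
Sec. 18-2. collects or hauls waste; does not offer overnight accommodation → Waste Hauler Permit not required.
Sec. 18-3. seating 100 ≤ 124; collects or hauls waste → Annual License required.
Sec. 18-4. seating 100 ≤ 104; closes 8:00 PM, at/before 2:00 AM → General Business Certificate required.
Sec. 18-5. does not sell secondhand or consigned goods; does not offer overnight accommodation → Annual License exemption does not apply.
Sec. 18-6. collects or hauls waste; seating 100 ≤ 142 → Operating Permit required.
Sec. 18-7. closes 8:00 PM, at/before 11:00 PM → Trade Authorization not required.
Sec. 18-8. closes 8:00 PM, at/before 9:00 PM; does not sell secondhand or consigned goods → Daytime Permit not required.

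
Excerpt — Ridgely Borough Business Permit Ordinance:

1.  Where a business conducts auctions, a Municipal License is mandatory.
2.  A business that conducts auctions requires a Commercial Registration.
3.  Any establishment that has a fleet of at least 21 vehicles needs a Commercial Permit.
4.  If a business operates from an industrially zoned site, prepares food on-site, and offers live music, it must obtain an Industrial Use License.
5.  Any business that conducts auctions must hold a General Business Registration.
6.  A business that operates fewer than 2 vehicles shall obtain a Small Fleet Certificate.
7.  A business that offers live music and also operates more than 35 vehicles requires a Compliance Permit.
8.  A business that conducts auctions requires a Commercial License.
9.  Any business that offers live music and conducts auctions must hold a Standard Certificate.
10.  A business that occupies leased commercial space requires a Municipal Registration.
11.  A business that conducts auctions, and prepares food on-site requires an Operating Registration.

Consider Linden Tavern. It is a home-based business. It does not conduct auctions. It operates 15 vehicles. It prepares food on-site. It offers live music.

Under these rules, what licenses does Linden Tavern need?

1. does not conduct auctions → Municipal License not required.
2. does not conduct auctions → Commercial Registration not required.
3. vehicles 15 < 21 → Commercial Permit not required.
4. is a home-based business (not: operates from an industrially zoned site); prepares food on-site; offers live music → Industrial Use License not required.
5. does not conduct auctions → General Business Registration not required.
6. vehicles 15 ≥ 2 → Small Fleet Certificate not required.
7. offers live music; vehicles 15 ≤ 35 → Compliance Permit not required.
8. does not conduct auctions → Commercial License not required.
9. offers live music; does not conduct auctions → Standard Certificate not required.
10. is a home-based business (not: occupies leased commercial space) → Municipal Registration not required.
11. does not conduct auctions; prepares food on-site → Operating Registration not required.

None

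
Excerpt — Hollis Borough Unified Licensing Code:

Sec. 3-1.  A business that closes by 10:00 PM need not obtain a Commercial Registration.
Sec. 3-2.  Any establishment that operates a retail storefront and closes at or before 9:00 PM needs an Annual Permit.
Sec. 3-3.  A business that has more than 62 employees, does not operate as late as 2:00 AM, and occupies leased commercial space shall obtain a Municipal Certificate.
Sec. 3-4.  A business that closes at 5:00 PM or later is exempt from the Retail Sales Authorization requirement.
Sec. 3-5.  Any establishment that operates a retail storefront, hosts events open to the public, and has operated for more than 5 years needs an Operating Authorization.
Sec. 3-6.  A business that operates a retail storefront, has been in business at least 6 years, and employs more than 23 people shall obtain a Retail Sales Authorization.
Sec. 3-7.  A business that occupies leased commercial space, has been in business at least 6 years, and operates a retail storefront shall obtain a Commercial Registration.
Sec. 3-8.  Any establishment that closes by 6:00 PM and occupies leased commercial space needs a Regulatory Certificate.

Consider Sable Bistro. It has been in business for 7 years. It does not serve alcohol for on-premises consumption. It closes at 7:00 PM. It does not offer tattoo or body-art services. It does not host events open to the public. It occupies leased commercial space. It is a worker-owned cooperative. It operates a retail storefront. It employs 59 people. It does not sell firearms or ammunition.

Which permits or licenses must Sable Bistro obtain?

Sec. 3-1. closes 7:00 PM, at/before 10:00 PM → exempt from Commercial Registration.
Sec. 3-2. operates a retail storefront; closes 7:00 PM, at/before 9:00 PM → Annual Permit required.
Sec. 3-3. employees 59 ≤ 62; closes 7:00 PM, at/before 2:00 AM; occupies leased commercial space → Municipal Certificate not required.
Sec. 3-4. closes 7:00 PM, after 5:00 PM → exempt from Retail Sales Authorization.
Sec. 3-5. operates a retail storefront; does not host events open to the public; years in business 7 > 5 → Operating Authorization not required.
Sec. 3-6. operates a retail storefront; years in business 7 ≥ 6; employees 59 > 23 → Retail Sales Authorization required.
Sec. 3-7. occupies leased commercial space; years in business 7 ≥ 6; operates a retail storefront → Commercial Registration required.
Sec. 3-8. closes 7:00 PM, after 6:00 PM; occupies leased commercial space → Regulatory Certificate not required.

Annual Permit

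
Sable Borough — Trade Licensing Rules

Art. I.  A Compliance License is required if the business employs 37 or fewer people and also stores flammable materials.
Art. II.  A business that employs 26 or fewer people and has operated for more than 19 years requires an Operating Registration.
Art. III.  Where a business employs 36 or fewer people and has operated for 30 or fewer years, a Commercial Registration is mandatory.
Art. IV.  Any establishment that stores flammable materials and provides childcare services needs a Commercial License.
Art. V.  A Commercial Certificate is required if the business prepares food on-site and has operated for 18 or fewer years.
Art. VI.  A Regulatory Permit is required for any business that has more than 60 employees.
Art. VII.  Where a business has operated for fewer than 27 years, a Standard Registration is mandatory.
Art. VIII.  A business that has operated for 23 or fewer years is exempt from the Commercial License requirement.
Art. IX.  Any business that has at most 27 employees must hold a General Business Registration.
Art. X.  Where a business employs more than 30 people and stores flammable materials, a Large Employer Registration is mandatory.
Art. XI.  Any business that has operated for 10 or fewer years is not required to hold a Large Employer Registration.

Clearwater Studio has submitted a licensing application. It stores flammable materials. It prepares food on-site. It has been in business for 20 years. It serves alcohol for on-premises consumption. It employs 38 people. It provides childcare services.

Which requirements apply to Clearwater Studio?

Art. I. employees 38 > 37; stores flammable materials → Compliance License not required.
Art. II. employees 38 > 26; years in business 20 > 19 → Operating Registration not required.
Art. III. employees 38 > 36; years in business 20 ≤ 30 → Commercial Registration not required.
Art. IV. stores flammable materials; provides childcare services → Commercial License required.
Art. V. prepares food on-site; years in business 20 > 18 → Commercial Certificate not required.
Art. VI. employees 38 ≤ 60 → Regulatory Permit not required.
Art. VII. years in business 20 < 27 → Standard Registration required.
Art. VIII. years in business 20 ≤ 23 → exempt from Commercial License.
Art. IX. employees 38 > 27 → General Business Registration not required.
Art. X. employees 38 > 30; stores flammable materials → Large Employer Registration required.
Art. XI. years in business 20 > 10 → Large Employer Registration exemption does not apply.

Large Employer Registration, Standard Registration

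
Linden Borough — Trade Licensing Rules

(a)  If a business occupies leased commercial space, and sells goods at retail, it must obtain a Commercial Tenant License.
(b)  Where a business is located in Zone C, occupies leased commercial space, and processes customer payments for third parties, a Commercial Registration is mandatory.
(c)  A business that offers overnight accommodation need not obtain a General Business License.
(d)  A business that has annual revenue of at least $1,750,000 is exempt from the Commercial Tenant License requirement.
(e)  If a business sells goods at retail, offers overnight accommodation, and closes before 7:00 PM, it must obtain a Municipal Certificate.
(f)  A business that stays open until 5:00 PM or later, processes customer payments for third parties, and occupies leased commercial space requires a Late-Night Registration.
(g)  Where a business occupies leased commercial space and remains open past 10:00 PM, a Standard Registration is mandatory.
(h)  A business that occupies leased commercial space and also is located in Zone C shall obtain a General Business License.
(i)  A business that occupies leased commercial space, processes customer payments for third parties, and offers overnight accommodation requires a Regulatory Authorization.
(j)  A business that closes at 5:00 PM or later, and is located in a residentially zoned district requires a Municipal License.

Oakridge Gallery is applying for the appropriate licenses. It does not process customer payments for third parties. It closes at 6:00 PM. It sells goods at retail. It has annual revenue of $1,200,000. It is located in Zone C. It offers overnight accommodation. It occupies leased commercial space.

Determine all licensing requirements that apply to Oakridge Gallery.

Commercial Tenant License, Municipal Certificate

(a) occupies leased commercial space; sells goods at retail → Commercial Tenant License required.
(b) is located in Zone C; occupies leased commercial space; does not process customer payments for third parties → Commercial Registration not required.
(c) offers overnight accommodation → exempt from General Business License.
(d) revenue $1,200,000 < $1,750,000 → Commercial Tenant License exemption does not apply.
(e) sells goods at retail; offers overnight accommodation; closes 6:00 PM, at/before 7:00 PM → Municipal Certificate required.
(f) closes 6:00 PM, after 5:00 PM; does not process customer payments for third parties; occupies leased commercial space → Late-Night Registration not required.
(g) occupies leased commercial space; closes 6:00 PM, at/before 10:00 PM → Standard Registration not required.
(h) occupies leased commercial space; is located in Zone C → General Business License required.
(i) occupies leased commercial space; does not process customer payments for third parties; offers overnight accommodation → Regulatory Authorization not required.
(j) closes 6:00 PM, after 5:00 PM; is located in Zone C (not: is located in a residentially zoned district) → Municipal License not required.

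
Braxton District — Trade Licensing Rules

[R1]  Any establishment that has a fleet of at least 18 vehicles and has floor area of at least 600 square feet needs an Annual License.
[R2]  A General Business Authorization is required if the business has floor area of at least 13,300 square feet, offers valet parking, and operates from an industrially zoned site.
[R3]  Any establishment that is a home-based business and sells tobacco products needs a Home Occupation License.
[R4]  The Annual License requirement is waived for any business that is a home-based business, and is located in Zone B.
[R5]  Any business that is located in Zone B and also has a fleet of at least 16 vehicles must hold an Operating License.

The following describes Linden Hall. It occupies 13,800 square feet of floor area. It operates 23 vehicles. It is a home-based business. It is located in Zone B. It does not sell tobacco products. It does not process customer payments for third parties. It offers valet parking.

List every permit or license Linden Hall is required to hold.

Operating License

[R1] vehicles 23 ≥ 18; floor area 13,800 square feet ≥ 600 square feet → Annual License required.
[R2] floor area 13,800 square feet ≥ 13,300 square feet; offers valet parking; is a home-based business (not: operates from an industrially zoned site) → General Business Authorization not required.
[R3] is a home-based business; does not sell tobacco products → Home Occupation License not required.
[R4] is a home-based business; is located in Zone B → exempt from Annual License.
[R5] is located in Zone B; vehicles 23 ≥ 16 → Operating License required.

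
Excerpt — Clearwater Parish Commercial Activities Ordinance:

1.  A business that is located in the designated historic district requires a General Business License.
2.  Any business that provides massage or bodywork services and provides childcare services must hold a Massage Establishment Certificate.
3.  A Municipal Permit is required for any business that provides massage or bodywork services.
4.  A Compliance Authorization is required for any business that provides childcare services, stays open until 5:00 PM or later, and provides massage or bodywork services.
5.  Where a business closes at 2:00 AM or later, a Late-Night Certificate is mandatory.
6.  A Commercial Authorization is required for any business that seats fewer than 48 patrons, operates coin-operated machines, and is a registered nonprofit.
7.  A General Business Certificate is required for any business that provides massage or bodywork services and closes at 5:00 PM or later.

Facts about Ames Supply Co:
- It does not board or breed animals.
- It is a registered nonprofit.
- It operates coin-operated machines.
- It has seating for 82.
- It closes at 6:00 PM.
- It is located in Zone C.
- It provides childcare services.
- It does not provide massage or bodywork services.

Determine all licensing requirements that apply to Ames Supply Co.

1. is located in Zone C (not: is located in the designated historic district) → General Business License not required.
2. does not provide massage or bodywork services; provides childcare services → Massage Establishment Certificate not required.
3. does not provide massage or bodywork services → Municipal Permit not required.
4. provides childcare services; closes 6:00 PM, after 5:00 PM; does not provide massage or bodywork services → Compliance Authorization not required.
5. closes 6:00 PM, at/before 2:00 AM → Late-Night Certificate not required.
6. seating 82 ≥ 48; operates coin-operated machines; is a registered nonprofit → Commercial Authorization not required.
7. does not provide massage or bodywork services; closes 6:00 PM, after 5:00 PM → General Business Certificate not required.

None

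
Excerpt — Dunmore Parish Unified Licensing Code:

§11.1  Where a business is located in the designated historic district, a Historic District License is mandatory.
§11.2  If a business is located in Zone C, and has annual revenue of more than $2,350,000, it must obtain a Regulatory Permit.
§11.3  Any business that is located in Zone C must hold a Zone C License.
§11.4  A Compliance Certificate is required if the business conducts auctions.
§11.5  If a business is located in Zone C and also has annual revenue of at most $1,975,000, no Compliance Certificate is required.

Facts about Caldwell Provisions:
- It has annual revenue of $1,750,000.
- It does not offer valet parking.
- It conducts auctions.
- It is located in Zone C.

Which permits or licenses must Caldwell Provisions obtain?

§11.1 is located in Zone C (not: is located in the designated historic district) → Historic District License not required.
§11.2 is located in Zone C; revenue $1,750,000 ≤ $2,350,000 → Regulatory Permit not required.
§11.3 is located in Zone C → Zone C License required.
§11.4 conducts auctions → Compliance Certificate required.
§11.5 is located in Zone C; revenue $1,750,000 ≤ $1,975,000 → exempt from Compliance Certificate.

Zone C License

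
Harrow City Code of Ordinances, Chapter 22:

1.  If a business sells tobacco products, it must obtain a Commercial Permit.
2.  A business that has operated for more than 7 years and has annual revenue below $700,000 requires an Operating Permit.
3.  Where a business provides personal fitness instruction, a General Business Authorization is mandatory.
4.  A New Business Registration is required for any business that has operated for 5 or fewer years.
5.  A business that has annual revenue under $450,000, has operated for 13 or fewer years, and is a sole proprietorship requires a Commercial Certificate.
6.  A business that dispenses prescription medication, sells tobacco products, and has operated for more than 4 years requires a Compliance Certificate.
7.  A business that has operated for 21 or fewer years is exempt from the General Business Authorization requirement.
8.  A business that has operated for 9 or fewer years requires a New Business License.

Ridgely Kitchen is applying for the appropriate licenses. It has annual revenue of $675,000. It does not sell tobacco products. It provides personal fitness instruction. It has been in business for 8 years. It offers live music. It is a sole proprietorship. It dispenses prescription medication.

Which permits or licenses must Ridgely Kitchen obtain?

New Business License, Operating Permit

1. does not sell tobacco products → Commercial Permit not required.
2. years in business 8 > 7; revenue $675,000 < $700,000 → Operating Permit required.
3. provides personal fitness instruction → General Business Authorization required.
4. years in business 8 > 5 → New Business Registration not required.
5. revenue $675,000 ≥ $450,000; years in business 8 ≤ 13; is a sole proprietorship → Commercial Certificate not required.
6. dispenses prescription medication; does not sell tobacco products; years in business 8 > 4 → Compliance Certificate not required.
7. years in business 8 ≤ 21 → exempt from General Business Authorization.
8. years in business 8 ≤ 9 → New Business License required.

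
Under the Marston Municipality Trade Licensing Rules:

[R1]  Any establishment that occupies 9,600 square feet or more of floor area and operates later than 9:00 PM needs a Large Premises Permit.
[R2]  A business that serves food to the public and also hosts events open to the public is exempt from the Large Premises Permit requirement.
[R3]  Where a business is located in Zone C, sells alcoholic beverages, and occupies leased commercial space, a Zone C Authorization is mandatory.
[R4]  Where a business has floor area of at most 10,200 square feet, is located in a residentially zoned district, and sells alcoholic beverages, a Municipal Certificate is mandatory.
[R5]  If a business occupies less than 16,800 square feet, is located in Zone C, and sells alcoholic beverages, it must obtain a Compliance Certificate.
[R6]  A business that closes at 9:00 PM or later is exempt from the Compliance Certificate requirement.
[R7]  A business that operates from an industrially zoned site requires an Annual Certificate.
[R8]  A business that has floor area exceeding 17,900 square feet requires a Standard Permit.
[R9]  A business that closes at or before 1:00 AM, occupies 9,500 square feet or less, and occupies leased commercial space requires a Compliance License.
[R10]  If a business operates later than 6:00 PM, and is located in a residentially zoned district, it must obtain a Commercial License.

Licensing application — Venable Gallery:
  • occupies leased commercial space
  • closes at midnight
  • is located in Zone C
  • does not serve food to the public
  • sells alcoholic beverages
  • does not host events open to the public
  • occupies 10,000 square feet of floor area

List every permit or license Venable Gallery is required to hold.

Large Premises Permit, Zone C Authorization

[R1] floor area 10,000 square feet ≥ 9,600 square feet; closes midnight, after 9:00 PM → Large Premises Permit required.
[R2] does not serve food to the public; does not host events open to the public → Large Premises Permit exemption does not apply.
[R3] is located in Zone C; sells alcoholic beverages; occupies leased commercial space → Zone C Authorization required.
[R4] floor area 10,000 square feet ≤ 10,200 square feet; is located in Zone C (not: is located in a residentially zoned district); sells alcoholic beverages → Municipal Certificate not required.
[R5] floor area 10,000 square feet < 16,800 square feet; is located in Zone C; sells alcoholic beverages → Compliance Certificate required.
[R6] closes midnight, after 9:00 PM → exempt from Compliance Certificate.
[R7] occupies leased commercial space (not: operates from an industrially zoned site) → Annual Certificate not required.
[R8] floor area 10,000 square feet ≤ 17,900 square feet → Standard Permit not required.
[R9] closes midnight, at/before 1:00 AM; floor area 10,000 square feet > 9,500 square feet; occupies leased commercial space → Compliance License not required.
[R10] closes midnight, after 6:00 PM; is located in Zone C (not: is located in a residentially zoned district) → Commercial License not required.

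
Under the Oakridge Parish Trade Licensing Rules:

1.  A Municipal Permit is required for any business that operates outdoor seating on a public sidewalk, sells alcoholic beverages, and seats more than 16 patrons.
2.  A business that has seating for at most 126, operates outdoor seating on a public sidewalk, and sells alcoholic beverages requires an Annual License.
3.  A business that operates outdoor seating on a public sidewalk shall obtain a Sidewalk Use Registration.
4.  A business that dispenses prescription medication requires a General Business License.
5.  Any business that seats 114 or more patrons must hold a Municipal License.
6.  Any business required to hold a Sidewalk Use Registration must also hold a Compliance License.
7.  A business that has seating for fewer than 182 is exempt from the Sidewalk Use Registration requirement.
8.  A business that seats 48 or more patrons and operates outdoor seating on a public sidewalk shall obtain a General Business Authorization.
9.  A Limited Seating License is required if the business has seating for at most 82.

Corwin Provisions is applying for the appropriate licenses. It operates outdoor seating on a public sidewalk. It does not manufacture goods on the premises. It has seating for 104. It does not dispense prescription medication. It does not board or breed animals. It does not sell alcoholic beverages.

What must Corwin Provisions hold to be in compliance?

1. operates outdoor seating on a public sidewalk; does not sell alcoholic beverages; seating 104 > 16 → Municipal Permit not required.
2. seating 104 ≤ 126; operates outdoor seating on a public sidewalk; does not sell alcoholic beverages → Annual License not required.
3. operates outdoor seating on a public sidewalk → Sidewalk Use Registration required.
4. does not dispense prescription medication → General Business License not required.
5. seating 104 < 114 → Municipal License not required.
6. Sidewalk Use Registration is not required → no effect.
7. seating 104 < 182 → exempt from Sidewalk Use Registration.
8. seating 104 ≥ 48; operates outdoor seating on a public sidewalk → General Business Authorization required.
9. seating 104 > 82 → Limited Seating License not required.

General Business Authorization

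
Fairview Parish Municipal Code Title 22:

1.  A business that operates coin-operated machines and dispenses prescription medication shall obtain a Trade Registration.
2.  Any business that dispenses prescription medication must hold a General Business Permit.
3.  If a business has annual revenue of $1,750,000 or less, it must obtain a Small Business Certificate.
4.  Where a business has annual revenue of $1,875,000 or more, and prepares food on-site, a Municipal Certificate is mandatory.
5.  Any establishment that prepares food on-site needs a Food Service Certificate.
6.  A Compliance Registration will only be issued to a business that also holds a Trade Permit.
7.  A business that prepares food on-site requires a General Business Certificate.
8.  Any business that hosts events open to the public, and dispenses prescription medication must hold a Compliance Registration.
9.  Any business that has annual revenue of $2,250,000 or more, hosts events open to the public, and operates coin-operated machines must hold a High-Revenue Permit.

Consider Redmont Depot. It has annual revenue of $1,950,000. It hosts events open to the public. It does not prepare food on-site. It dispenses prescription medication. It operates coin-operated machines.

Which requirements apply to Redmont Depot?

Compliance Registration, General Business Permit, Trade Permit, Trade Registration

1. operates coin-operated machines; dispenses prescription medication → Trade Registration required.
2. dispenses prescription medication → General Business Permit required.
3. revenue $1,950,000 > $1,750,000 → Small Business Certificate not required.
4. revenue $1,950,000 ≥ $1,875,000; does not prepare food on-site → Municipal Certificate not required.
5. does not prepare food on-site → Food Service Certificate not required.
6. Compliance Registration is required → Trade Permit also required.
7. does not prepare food on-site → General Business Certificate not required.
8. hosts events open to the public; dispenses prescription medication → Compliance Registration required.
9. revenue $1,950,000 < $2,250,000; hosts events open to the public; operates coin-operated machines → High-Revenue Permit not required.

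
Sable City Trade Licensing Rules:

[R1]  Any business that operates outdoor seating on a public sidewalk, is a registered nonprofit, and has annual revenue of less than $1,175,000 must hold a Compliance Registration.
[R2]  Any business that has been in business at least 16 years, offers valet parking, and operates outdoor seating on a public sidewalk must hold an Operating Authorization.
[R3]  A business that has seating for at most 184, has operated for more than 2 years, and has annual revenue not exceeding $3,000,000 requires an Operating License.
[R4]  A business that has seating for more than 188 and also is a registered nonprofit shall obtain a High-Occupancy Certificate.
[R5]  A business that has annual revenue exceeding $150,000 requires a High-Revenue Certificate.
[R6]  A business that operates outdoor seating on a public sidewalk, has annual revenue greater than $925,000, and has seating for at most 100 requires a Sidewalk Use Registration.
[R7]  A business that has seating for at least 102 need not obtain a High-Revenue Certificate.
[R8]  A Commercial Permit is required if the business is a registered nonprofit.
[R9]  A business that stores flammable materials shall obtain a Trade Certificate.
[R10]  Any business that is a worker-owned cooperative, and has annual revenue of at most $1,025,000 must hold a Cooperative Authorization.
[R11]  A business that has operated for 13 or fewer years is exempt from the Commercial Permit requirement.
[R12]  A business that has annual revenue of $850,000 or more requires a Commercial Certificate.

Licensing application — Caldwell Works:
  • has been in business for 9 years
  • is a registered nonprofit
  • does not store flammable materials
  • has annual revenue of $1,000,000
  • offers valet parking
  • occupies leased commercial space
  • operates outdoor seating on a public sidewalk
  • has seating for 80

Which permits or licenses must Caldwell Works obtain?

[R1] operates outdoor seating on a public sidewalk; is a registered nonprofit; revenue $1,000,000 < $1,175,000 → Compliance Registration required.
[R2] years in business 9 < 16; offers valet parking; operates outdoor seating on a public sidewalk → Operating Authorization not required.
[R3] seating 80 ≤ 184; years in business 9 > 2; revenue $1,000,000 ≤ $3,000,000 → Operating License required.
[R4] seating 80 ≤ 188; is a registered nonprofit → High-Occupancy Certificate not required.
[R5] revenue $1,000,000 > $150,000 → High-Revenue Certificate required.
[R6] operates outdoor seating on a public sidewalk; revenue $1,000,000 > $925,000; seating 80 ≤ 100 → Sidewalk Use Registration required.
[R7] seating 80 < 102 → High-Revenue Certificate exemption does not apply.
[R8] is a registered nonprofit → Commercial Permit required.
[R9] does not store flammable materials → Trade Certificate not required.
[R10] is a registered nonprofit (not: is a worker-owned cooperative); revenue $1,000,000 ≤ $1,025,000 → Cooperative Authorization not required.
[R11] years in business 9 ≤ 13 → exempt from Commercial Permit.
[R12] revenue $1,000,000 ≥ $850,000 → Commercial Certificate required.

Commercial Certificate, Compliance Registration, High-Revenue Certificate, Operating License, Sidewalk Use Registration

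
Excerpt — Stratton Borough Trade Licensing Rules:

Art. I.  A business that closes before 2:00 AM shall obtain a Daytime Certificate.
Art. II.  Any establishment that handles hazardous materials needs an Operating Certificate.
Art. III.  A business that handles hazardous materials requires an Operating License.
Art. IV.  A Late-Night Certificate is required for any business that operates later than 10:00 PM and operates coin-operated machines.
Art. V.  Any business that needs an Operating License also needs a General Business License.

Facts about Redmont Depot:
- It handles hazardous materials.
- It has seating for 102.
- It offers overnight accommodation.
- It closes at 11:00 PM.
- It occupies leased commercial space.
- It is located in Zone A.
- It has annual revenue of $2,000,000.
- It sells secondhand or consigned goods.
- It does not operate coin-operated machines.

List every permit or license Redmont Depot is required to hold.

Daytime Certificate, General Business License, Operating Certificate, Operating License

Art. I. closes 11:00 PM, at/before 2:00 AM → Daytime Certificate required.
Art. II. handles hazardous materials → Operating Certificate required.
Art. III. handles hazardous materials → Operating License required.
Art. IV. closes 11:00 PM, after 10:00 PM; does not operate coin-operated machines → Late-Night Certificate not required.
Art. V. Operating License is required → General Business License also required.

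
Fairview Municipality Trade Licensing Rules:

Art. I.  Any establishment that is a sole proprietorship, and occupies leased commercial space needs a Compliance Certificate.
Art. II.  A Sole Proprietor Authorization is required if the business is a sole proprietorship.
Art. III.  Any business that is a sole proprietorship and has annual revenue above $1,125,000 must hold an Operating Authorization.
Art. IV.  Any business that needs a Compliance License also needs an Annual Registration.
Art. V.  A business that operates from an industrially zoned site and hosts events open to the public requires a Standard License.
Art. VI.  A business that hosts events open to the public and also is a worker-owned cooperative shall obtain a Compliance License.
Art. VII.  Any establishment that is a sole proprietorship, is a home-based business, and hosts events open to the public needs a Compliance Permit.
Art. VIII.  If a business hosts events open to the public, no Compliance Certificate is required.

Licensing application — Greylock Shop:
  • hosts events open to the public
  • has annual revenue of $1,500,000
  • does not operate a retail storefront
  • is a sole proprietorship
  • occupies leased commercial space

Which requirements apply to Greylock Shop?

Operating Authorization, Sole Proprietor Authorization

Art. I. is a sole proprietorship; occupies leased commercial space → Compliance Certificate required.
Art. II. is a sole proprietorship → Sole Proprietor Authorization required.
Art. III. is a sole proprietorship; revenue $1,500,000 > $1,125,000 → Operating Authorization required.
Art. IV. Compliance License is not required → no effect.
Art. V. occupies leased commercial space (not: operates from an industrially zoned site); hosts events open to the public → Standard License not required.
Art. VI. hosts events open to the public; is a sole proprietorship (not: is a worker-owned cooperative) → Compliance License not required.
Art. VII. is a sole proprietorship; occupies leased commercial space (not: is a home-based business); hosts events open to the public → Compliance Permit not required.
Art. VIII. hosts events open to the public → exempt from Compliance Certificate.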